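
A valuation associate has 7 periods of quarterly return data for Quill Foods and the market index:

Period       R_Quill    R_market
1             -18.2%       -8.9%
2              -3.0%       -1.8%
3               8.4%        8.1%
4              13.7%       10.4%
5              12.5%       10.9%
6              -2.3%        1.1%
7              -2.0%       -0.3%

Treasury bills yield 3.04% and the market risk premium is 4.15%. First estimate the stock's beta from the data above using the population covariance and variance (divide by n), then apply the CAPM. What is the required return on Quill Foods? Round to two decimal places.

9.31%

Mean R_i = (-18.2 − 3.0 + 8.4 + 13.7 + 12.5 − 2.3 − 2.0) / 7 = 1.3000%
Mean R_m = (-8.9 − 1.8 + 8.1 + 10.4 + 10.9 + 1.1 − 0.3) / 7 = 2.7857%
Σ(R_i − R̄_i)(R_m − R̄_m) = 486.8700  ⇒  Cov = 486.8700 / 7 = 69.5529
Σ(R_m − R̄_m)² = 322.0086  ⇒  Var(R_m) = 322.0086 / 7 = 46.0012
β = Cov / Var(R_m) = 69.5529 / 46.0012 = 1.5120
E(R) = R_f + β × MRP = 3.04% + 1.5120 × 4.15% = 9.31%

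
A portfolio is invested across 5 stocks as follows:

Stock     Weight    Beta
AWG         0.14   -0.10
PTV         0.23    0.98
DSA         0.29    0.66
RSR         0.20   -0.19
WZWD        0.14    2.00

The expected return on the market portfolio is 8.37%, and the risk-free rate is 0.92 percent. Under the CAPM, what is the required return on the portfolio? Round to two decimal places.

β_P = Σ w_i β_i = 0.14×-0.10 + 0.23×0.98 + 0.29×0.66 + 0.20×-0.19 + 0.14×2.00 = 0.6448
MRP = 8.37% − 0.92% = 7.45%
E(R_P) = R_f + β_P × MRP = 0.92% + 0.6448 × 7.45% = 5.72%

5.72%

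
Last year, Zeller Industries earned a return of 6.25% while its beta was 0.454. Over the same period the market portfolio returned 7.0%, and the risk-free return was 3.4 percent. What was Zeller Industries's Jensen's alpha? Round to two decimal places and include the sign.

+1.22%

Market excess return = 7.0% − 3.4% = 3.60%
CAPM benchmark = R_f + β(R_m − R_f) = 3.4% + 0.454 × 3.6% = 5.0344%
α = actual − benchmark = 6.25% − 5.0344% = +1.22%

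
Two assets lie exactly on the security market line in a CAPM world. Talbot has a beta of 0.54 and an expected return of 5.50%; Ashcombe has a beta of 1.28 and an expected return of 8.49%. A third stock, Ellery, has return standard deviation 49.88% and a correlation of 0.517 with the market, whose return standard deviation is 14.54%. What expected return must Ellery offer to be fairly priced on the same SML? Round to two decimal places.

MRP = (8.49% − 5.50%) / (1.28 − 0.54) = 4.0405%
R_f = 5.50% − 0.54 × 4.0405% = 3.3181%
β_Ellery = ρ·σ_i/σ_m = 0.517 × 49.88 / 14.54 = 1.7736
E(R_Ellery) = R_f + β × MRP = 3.3181% + 1.7736 × 4.0405% = 10.48%

10.48%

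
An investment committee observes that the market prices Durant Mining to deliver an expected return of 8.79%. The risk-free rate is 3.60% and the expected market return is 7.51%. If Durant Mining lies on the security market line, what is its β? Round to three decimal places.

MRP = 7.51% − 3.60% = 3.91%
β = (E(R) − R_f) / MRP = (8.79% − 3.60%) / 3.91% = 5.19% / 3.91% = 1.327

1.327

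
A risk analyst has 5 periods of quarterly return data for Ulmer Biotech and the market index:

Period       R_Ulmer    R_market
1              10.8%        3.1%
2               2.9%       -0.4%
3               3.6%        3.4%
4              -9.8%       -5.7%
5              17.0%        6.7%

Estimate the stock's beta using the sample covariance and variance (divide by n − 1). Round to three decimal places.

2.026

Mean R_i = (10.8 + 2.9 + 3.6 − 9.8 + 17.0) / 5 = 4.9000%
Mean R_m = (3.1 − 0.4 + 3.4 − 5.7 + 6.7) / 5 = 1.4200%
Σ(R_i − R̄_i)(R_m − R̄_m) = 179.5300  ⇒  Cov = 179.5300 / 4 = 44.8825
Σ(R_m − R̄_m)² = 88.6280  ⇒  Var(R_m) = 88.6280 / 4 = 22.1570
β = Cov / Var(R_m) = 44.8825 / 22.1570 = 2.0257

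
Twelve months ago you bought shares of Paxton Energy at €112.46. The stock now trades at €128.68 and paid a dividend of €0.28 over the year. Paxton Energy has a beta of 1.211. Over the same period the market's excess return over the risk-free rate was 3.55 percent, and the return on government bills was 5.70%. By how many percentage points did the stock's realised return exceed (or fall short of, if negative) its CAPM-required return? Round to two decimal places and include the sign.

+4.67%

Realised HPR = (P1 + D1 − P0) / P0 = (128.68 + 0.28 − 112.46) / 112.46 = 16.50 / 112.46 = 14.6719%
CAPM required = R_f + β·MRP = 5.70% + 1.211 × 3.55% = 9.99905%
α = realised − required = 14.6719% − 9.99905% = +4.67%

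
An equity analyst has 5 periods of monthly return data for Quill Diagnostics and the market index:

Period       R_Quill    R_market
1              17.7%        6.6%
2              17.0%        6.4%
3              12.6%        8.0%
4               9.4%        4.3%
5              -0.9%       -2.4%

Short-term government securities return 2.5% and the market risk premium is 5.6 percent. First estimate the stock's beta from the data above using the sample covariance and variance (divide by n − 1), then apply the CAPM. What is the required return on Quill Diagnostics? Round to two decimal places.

11.86%

Mean R_i = (17.7 + 17.0 + 12.6 + 9.4 − 0.9) / 5 = 11.1600%
Mean R_m = (6.6 + 6.4 + 8.0 + 4.3 − 2.4) / 5 = 4.5800%
Σ(R_i − R̄_i)(R_m − R̄_m) = 113.4360  ⇒  Cov = 113.4360 / 4 = 28.3590
Σ(R_m − R̄_m)² = 67.8880  ⇒  Var(R_m) = 67.8880 / 4 = 16.9720
β = Cov / Var(R_m) = 28.3590 / 16.9720 = 1.6709
E(R) = R_f + β × MRP = 2.5% + 1.6709 × 5.6% = 11.86%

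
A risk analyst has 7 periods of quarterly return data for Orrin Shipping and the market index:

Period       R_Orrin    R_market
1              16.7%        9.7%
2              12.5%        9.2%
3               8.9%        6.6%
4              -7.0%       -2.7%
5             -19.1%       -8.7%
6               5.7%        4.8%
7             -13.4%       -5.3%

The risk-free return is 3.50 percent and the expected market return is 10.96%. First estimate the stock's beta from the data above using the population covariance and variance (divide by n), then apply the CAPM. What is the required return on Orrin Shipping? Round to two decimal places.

17.31%

Mean R_i = (16.7 + 12.5 + 8.9 − 7.0 − 19.1 + 5.7 − 13.4) / 7 = 0.6143%
Mean R_m = (9.7 + 9.2 + 6.6 − 2.7 − 8.7 + 4.8 − 5.3) / 7 = 1.9429%
Σ(R_i − R̄_i)(R_m − R̄_m) = 610.8257  ⇒  Cov = 610.8257 / 7 = 87.2608
Σ(R_m − R̄_m)² = 329.9771  ⇒  Var(R_m) = 329.9771 / 7 = 47.1396
β = Cov / Var(R_m) = 87.2608 / 47.1396 = 1.8511
MRP = 10.96% − 3.50% = 7.46%
E(R) = R_f + β × MRP = 3.50% + 1.8511 × 7.46% = 17.31%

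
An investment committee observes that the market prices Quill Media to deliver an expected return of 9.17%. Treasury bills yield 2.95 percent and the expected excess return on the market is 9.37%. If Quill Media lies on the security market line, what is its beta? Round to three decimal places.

0.664

β = (E(R) − R_f) / MRP = (9.17% − 2.95%) / 9.37% = 6.22% / 9.37% = 0.664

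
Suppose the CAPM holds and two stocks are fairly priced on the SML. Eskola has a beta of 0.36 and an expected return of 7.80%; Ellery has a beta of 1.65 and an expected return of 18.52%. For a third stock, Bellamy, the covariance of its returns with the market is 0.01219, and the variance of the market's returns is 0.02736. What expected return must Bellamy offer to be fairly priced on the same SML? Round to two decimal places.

8.51%

MRP = (18.52% − 7.80%) / (1.65 − 0.36) = 8.3101%
R_f = 7.80% − 0.36 × 8.3101% = 4.8084%
β_Bellamy = Cov / Var(R_m) = 0.01219 / 0.02736 = 0.4455
E(R_Bellamy) = R_f + β × MRP = 4.8084% + 0.4455 × 8.3101% = 8.51%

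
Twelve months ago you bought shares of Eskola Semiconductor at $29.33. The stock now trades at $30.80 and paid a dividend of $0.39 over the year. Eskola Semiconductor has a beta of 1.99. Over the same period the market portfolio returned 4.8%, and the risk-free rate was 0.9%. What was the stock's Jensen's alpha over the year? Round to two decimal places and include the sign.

Realised HPR = (P1 + D1 − P0) / P0 = (30.80 + 0.39 − 29.33) / 29.33 = 1.86 / 29.33 = 6.3416%
MRP = 4.8% − 0.9% = 3.90%
CAPM required = R_f + β·MRP = 0.9% + 1.99 × 3.9% = 8.6610%
α = realised − required = 6.3416% − 8.6610% = -2.32%

-2.32%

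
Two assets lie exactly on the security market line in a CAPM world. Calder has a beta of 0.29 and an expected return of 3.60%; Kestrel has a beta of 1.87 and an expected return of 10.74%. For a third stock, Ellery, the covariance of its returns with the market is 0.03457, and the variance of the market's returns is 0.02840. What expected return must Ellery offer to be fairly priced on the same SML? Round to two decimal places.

MRP = (10.74% − 3.60%) / (1.87 − 0.29) = 4.5190%
R_f = 3.60% − 0.29 × 4.5190% = 2.2895%
β_Ellery = Cov / Var(R_m) = 0.03457 / 0.02840 = 1.2173
E(R_Ellery) = R_f + β × MRP = 2.2895% + 1.2173 × 4.5190% = 7.79%

7.79%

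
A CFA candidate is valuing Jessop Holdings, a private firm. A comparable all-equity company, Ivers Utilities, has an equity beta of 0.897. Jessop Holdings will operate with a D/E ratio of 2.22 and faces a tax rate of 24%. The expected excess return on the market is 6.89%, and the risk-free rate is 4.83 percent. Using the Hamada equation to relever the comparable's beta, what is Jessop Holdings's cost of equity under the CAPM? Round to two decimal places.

β_L = β_U × [1 + (1 − t)(D/E)] = 0.897 × [1 + (1 − 0.24) × 2.22]
    = 0.897 × [1 + 0.76 × 2.22] = 0.897 × 2.6872 = 2.4104
E(R) = R_f + β_L × MRP = 4.83% + 2.4104 × 6.89% = 21.44%

21.44%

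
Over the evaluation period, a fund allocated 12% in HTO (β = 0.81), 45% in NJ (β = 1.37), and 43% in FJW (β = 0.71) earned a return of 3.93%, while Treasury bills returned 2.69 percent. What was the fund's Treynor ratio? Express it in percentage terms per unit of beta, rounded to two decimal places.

1.22%

β_P = 0.12×0.81 + 0.45×1.37 + 0.43×0.71 = 1.0190
Treynor = (R_P − R_f) / β_P = (3.93% − 2.69%) / 1.0190 = 1.24% / 1.0190 = 1.22%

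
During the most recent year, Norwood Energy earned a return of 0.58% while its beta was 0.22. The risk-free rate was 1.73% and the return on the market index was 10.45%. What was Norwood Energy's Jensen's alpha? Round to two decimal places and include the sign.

Market excess return = 10.45% − 1.73% = 8.72%
CAPM benchmark = R_f + β(R_m − R_f) = 1.73% + 0.22 × 8.72% = 3.6484%
α = actual − benchmark = 0.58% − 3.6484% = -3.07%

-3.07%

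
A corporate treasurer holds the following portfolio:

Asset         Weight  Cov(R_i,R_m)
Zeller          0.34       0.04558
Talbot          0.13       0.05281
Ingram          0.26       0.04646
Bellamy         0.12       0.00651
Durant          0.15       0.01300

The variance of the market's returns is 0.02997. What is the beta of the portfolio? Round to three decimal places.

β_Zeller = 0.04558 / 0.02997 = 1.5209
β_Talbot = 0.05281 / 0.02997 = 1.7621
β_Ingram = 0.04646 / 0.02997 = 1.5502
β_Bellamy = 0.00651 / 0.02997 = 0.2172
β_Durant = 0.01300 / 0.02997 = 0.4338
β_P = Σ w_i β_i = 0.34×1.5209 + 0.13×1.7621 + 0.26×1.5502 + 0.12×0.2172 + 0.15×0.4338 = 1.2404

1.240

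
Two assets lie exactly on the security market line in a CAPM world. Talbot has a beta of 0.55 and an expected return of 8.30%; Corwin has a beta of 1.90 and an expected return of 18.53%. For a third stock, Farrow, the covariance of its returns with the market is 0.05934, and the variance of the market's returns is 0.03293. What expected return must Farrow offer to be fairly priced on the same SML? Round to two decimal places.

MRP = (18.53% − 8.30%) / (1.90 − 0.55) = 7.5778%
R_f = 8.30% − 0.55 × 7.5778% = 4.1322%
β_Farrow = Cov / Var(R_m) = 0.05934 / 0.03293 = 1.8020
E(R_Farrow) = R_f + β × MRP = 4.1322% + 1.8020 × 7.5778% = 17.79%

17.79%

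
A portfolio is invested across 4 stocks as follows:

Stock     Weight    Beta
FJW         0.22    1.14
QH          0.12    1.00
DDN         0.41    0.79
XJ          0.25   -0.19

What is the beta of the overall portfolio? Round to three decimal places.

β_P = Σ w_i β_i = 0.22×1.14 + 0.12×1.00 + 0.41×0.79 + 0.25×-0.19 = 0.6472

0.647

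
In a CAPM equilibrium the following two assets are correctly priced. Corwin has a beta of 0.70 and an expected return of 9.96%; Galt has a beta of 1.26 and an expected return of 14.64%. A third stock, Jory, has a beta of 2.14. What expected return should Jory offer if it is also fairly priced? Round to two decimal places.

21.99%

MRP (SML slope) = (14.64% − 9.96%) / (1.26 − 0.70) = 4.68% / 0.56 = 8.3571%
R_f (intercept) = 9.96% − 0.70 × 8.3571% = 4.1100%
E(R_Jory) = R_f + β × MRP = 4.1100% + 2.14 × 8.3571% = 21.99%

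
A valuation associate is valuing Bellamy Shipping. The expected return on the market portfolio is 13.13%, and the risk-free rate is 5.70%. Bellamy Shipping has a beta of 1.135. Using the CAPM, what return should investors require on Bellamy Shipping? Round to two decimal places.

14.13%

Market risk premium = E(R_m) − R_f = 13.13% − 5.70% = 7.43%
E(R) = R_f + β × MRP = 5.70% + 1.135 × 7.43% = 14.13%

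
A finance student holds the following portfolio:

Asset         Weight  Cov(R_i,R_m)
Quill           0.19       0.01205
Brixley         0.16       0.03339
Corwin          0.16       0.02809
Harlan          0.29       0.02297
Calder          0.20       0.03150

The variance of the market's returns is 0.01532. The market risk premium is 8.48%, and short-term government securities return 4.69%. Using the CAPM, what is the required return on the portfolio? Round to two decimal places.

β_Quill = 0.01205 / 0.01532 = 0.7866
β_Brixley = 0.03339 / 0.01532 = 2.1795
β_Corwin = 0.02809 / 0.01532 = 1.8336
β_Harlan = 0.02297 / 0.01532 = 1.4993
β_Calder = 0.03150 / 0.01532 = 2.0561
β_P = Σ w_i β_i = 0.19×0.7866 + 0.16×2.1795 + 0.16×1.8336 + 0.29×1.4993 + 0.20×2.0561 = 1.6376
E(R_P) = R_f + β_P × MRP = 4.69% + 1.6376 × 8.48% = 18.58%

18.58%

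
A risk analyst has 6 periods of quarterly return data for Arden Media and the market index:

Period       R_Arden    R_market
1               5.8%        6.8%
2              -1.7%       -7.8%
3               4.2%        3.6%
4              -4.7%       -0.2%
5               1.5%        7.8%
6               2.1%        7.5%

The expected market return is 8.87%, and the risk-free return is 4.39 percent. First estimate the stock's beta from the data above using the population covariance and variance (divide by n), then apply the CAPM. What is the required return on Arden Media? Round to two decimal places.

6.21%

Mean R_i = (5.8 − 1.7 + 4.2 − 4.7 + 1.5 + 2.1) / 6 = 1.2000%
Mean R_m = (6.8 − 7.8 + 3.6 − 0.2 + 7.8 + 7.5) / 6 = 2.9500%
Σ(R_i − R̄_i)(R_m − R̄_m) = 74.9700  ⇒  Cov = 74.9700 / 6 = 12.4950
Σ(R_m − R̄_m)² = 184.9550  ⇒  Var(R_m) = 184.9550 / 6 = 30.8258
β = Cov / Var(R_m) = 12.4950 / 30.8258 = 0.4053
MRP = 8.87% − 4.39% = 4.48%
E(R) = R_f + β × MRP = 4.39% + 0.4053 × 4.48% = 6.21%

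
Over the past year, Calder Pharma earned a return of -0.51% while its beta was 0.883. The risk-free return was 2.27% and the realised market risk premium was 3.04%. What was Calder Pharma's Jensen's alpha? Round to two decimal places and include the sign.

CAPM benchmark = R_f + β(R_m − R_f) = 2.27% + 0.883 × 3.04% = 4.95432%
α = actual − benchmark = -0.51% − 4.95432% = -5.46%

-5.46%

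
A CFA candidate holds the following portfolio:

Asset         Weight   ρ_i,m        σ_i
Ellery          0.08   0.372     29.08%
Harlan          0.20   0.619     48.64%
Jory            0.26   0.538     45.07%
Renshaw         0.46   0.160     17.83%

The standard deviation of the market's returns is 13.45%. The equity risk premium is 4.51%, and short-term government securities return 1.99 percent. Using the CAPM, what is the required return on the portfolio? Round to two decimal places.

β_Ellery = 0.372 × 29.08% / 13.45% = 0.8043
β_Harlan = 0.619 × 48.64% / 13.45% = 2.2385
β_Jory = 0.538 × 45.07% / 13.45% = 1.8028
β_Renshaw = 0.160 × 17.83% / 13.45% = 0.2121
β_P = Σ w_i β_i = 0.08×0.8043 + 0.20×2.2385 + 0.26×1.8028 + 0.46×0.2121 = 1.0783
E(R_P) = R_f + β_P × MRP = 1.99% + 1.0783 × 4.51% = 6.85%

6.85%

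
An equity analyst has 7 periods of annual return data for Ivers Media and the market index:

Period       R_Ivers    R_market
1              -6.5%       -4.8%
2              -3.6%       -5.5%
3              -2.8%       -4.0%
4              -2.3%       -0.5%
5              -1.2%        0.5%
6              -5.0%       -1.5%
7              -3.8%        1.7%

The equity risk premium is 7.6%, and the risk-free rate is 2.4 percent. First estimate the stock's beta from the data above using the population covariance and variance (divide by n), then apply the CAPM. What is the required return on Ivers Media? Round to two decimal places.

4.53%

Mean R_i = (-6.5 − 3.6 − 2.8 − 2.3 − 1.2 − 5.0 − 3.8) / 7 = -3.6000%
Mean R_m = (-4.8 − 5.5 − 4.0 − 0.5 + 0.5 − 1.5 + 1.7) / 7 = -2.0143%
Σ(R_i − R̄_i)(R_m − R̄_m) = 13.0300  ⇒  Cov = 13.0300 / 7 = 1.8614
Σ(R_m − R̄_m)² = 46.5286  ⇒  Var(R_m) = 46.5286 / 7 = 6.6469
β = Cov / Var(R_m) = 1.8614 / 6.6469 = 0.2800
E(R) = R_f + β × MRP = 2.4% + 0.2800 × 7.6% = 4.53%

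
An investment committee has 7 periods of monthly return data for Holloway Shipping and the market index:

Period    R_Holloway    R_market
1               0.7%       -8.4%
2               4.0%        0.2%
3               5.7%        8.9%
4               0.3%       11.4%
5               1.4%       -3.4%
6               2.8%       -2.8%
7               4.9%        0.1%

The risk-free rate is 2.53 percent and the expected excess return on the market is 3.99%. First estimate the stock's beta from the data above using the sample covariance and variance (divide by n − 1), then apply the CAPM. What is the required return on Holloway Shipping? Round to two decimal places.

2.80%

Mean R_i = (0.7 + 4.0 + 5.7 + 0.3 + 1.4 + 2.8 + 4.9) / 7 = 2.8286%
Mean R_m = (-8.4 + 0.2 + 8.9 + 11.4 − 3.4 − 2.8 + 0.1) / 7 = 0.8571%
Σ(R_i − R̄_i)(R_m − R̄_m) = 19.9886  ⇒  Cov = 19.9886 / 6 = 3.3314
Σ(R_m − R̄_m)² = 294.0371  ⇒  Var(R_m) = 294.0371 / 6 = 49.0062
β = Cov / Var(R_m) = 3.3314 / 49.0062 = 0.0680
E(R) = R_f + β × MRP = 2.53% + 0.0680 × 3.99% = 2.80%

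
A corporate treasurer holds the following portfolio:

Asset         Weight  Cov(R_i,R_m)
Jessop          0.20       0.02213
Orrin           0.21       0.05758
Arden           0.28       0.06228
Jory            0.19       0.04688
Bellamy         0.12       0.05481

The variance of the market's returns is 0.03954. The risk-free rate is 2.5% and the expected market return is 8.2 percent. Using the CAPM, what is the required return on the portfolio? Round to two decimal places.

β_Jessop = 0.02213 / 0.03954 = 0.5597
β_Orrin = 0.05758 / 0.03954 = 1.4562
β_Arden = 0.06228 / 0.03954 = 1.5751
β_Jory = 0.04688 / 0.03954 = 1.1856
β_Bellamy = 0.05481 / 0.03954 = 1.3862
β_P = Σ w_i β_i = 0.20×0.5597 + 0.21×1.4562 + 0.28×1.5751 + 0.19×1.1856 + 0.12×1.3862 = 1.2504
MRP = 8.2% − 2.5% = 5.70%
E(R_P) = R_f + β_P × MRP = 2.5% + 1.2504 × 5.7% = 9.63%

9.63%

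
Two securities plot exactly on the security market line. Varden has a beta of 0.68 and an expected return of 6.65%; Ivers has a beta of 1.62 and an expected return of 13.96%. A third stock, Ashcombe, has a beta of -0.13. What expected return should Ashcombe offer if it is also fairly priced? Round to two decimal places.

0.35%

MRP (SML slope) = (13.96% − 6.65%) / (1.62 − 0.68) = 7.31% / 0.94 = 7.7766%
R_f (intercept) = 6.65% − 0.68 × 7.7766% = 1.3619%
E(R_Ashcombe) = R_f + β × MRP = 1.3619% + -0.13 × 7.7766% = 0.35%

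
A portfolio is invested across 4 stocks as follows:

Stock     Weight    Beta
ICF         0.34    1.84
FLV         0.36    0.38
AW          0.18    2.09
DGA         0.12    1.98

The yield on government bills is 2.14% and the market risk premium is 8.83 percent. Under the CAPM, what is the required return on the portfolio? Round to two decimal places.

β_P = Σ w_i β_i = 0.34×1.84 + 0.36×0.38 + 0.18×2.09 + 0.12×1.98 = 1.3762
E(R_P) = R_f + β_P × MRP = 2.14% + 1.3762 × 8.83% = 14.29%

14.29%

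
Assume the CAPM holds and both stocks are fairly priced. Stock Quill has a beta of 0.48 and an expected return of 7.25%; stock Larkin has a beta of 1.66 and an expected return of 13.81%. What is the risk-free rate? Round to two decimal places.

4.58%

Both satisfy E(R) = R_f + β·MRP, so the slope of the SML is
MRP = (13.81% − 7.25%) / (1.66 − 0.48) = 6.56% / 1.18 = 5.5593%
R_f = E(R_Quill) − β_Quill·MRP = 7.25% − 0.48 × 5.5593% = 4.5815%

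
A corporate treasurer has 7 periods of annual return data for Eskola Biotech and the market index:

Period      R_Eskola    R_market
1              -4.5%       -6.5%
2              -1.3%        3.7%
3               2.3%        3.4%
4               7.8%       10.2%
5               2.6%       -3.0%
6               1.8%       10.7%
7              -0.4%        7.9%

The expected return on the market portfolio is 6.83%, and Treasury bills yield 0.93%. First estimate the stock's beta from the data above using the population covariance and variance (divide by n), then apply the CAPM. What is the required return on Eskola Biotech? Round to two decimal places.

2.96%

Mean R_i = (-4.5 − 1.3 + 2.3 + 7.8 + 2.6 + 1.8 − 0.4) / 7 = 1.1857%
Mean R_m = (-6.5 + 3.7 + 3.4 + 10.2 − 3.0 + 10.7 + 7.9) / 7 = 3.7714%
Σ(R_i − R̄_i)(R_m − R̄_m) = 88.8171  ⇒  Cov = 88.8171 / 7 = 12.6882
Σ(R_m − R̄_m)² = 257.8743  ⇒  Var(R_m) = 257.8743 / 7 = 36.8392
β = Cov / Var(R_m) = 12.6882 / 36.8392 = 0.3444
MRP = 6.83% − 0.93% = 5.90%
E(R) = R_f + β × MRP = 0.93% + 0.3444 × 5.90% = 2.96%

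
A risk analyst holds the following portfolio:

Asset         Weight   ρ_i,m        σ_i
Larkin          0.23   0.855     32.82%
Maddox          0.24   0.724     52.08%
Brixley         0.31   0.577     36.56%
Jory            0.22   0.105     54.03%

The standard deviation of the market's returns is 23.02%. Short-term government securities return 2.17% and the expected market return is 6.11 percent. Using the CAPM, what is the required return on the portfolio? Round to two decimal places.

6.16%

β_Larkin = 0.855 × 32.82% / 23.02% = 1.2190
β_Maddox = 0.724 × 52.08% / 23.02% = 1.6380
β_Brixley = 0.577 × 36.56% / 23.02% = 0.9164
β_Jory = 0.105 × 54.03% / 23.02% = 0.2464
β_P = Σ w_i β_i = 0.23×1.2190 + 0.24×1.6380 + 0.31×0.9164 + 0.22×0.2464 = 1.0118
MRP = 6.11% − 2.17% = 3.94%
E(R_P) = R_f + β_P × MRP = 2.17% + 1.0118 × 3.94% = 6.16%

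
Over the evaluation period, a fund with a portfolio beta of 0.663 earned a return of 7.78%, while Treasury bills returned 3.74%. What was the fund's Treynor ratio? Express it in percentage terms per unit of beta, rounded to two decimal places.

Treynor = (R_P − R_f) / β_P = (7.78% − 3.74%) / 0.6630 = 4.04% / 0.6630 = 6.09%

6.09%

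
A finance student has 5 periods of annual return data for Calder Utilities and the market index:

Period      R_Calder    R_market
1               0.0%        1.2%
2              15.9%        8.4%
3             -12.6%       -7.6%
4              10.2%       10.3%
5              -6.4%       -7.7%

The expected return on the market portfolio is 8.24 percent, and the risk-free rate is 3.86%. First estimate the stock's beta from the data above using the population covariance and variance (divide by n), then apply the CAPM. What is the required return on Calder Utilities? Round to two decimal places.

9.54%

Mean R_i = (0.0 + 15.9 − 12.6 + 10.2 − 6.4) / 5 = 1.4200%
Mean R_m = (1.2 + 8.4 − 7.6 + 10.3 − 7.7) / 5 = 0.9200%
Σ(R_i − R̄_i)(R_m − R̄_m) = 377.1280  ⇒  Cov = 377.1280 / 5 = 75.4256
Σ(R_m − R̄_m)² = 290.9080  ⇒  Var(R_m) = 290.9080 / 5 = 58.1816
β = Cov / Var(R_m) = 75.4256 / 58.1816 = 1.2964
MRP = 8.24% − 3.86% = 4.38%
E(R) = R_f + β × MRP = 3.86% + 1.2964 × 4.38% = 9.54%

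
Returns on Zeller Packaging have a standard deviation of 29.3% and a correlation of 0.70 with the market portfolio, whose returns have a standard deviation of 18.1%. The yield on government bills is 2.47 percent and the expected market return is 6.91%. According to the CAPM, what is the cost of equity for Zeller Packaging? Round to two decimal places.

7.50%

β = ρ × σ_i / σ_m = 0.70 × 29.3% / 18.1% = 1.1331
MRP = 6.91% − 2.47% = 4.44%
E(R) = 2.47% + 1.1331 × 4.44% = 7.50%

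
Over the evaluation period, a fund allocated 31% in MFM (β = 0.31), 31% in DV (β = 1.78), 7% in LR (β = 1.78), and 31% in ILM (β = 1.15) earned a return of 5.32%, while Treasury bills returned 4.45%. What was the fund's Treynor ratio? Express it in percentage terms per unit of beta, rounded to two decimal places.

0.77%

β_P = 0.31×0.31 + 0.31×1.78 + 0.07×1.78 + 0.31×1.15 = 1.1290
Treynor = (R_P − R_f) / β_P = (5.32% − 4.45%) / 1.1290 = 0.87% / 1.1290 = 0.77%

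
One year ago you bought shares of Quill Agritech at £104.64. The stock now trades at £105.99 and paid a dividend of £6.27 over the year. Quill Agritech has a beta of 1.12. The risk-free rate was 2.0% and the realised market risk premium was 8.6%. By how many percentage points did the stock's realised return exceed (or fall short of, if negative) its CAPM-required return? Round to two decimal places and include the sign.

-4.35%

Realised HPR = (P1 + D1 − P0) / P0 = (105.99 + 6.27 − 104.64) / 104.64 = 7.62 / 104.64 = 7.2821%
CAPM required = R_f + β·MRP = 2.0% + 1.12 × 8.6% = 11.6320%
α = realised − required = 7.2821% − 11.6320% = -4.35%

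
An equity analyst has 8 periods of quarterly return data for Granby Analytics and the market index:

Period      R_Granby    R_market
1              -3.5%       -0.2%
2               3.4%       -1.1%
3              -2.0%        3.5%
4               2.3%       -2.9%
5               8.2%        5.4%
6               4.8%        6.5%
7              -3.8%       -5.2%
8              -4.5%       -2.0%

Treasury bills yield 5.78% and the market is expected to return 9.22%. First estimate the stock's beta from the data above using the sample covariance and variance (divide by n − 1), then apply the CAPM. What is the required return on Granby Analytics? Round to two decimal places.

8.17%

Mean R_i = (-3.5 + 3.4 − 2.0 + 2.3 + 8.2 + 4.8 − 3.8 − 4.5) / 8 = 0.6125%
Mean R_m = (-0.2 − 1.1 + 3.5 − 2.9 + 5.4 + 6.5 − 5.2 − 2.0) / 8 = 0.5000%
Σ(R_i − R̄_i)(R_m − R̄_m) = 85.0800  ⇒  Cov = 85.0800 / 7 = 12.1543
Σ(R_m − R̄_m)² = 122.3600  ⇒  Var(R_m) = 122.3600 / 7 = 17.4800
β = Cov / Var(R_m) = 12.1543 / 17.4800 = 0.6953
MRP = 9.22% − 5.78% = 3.44%
E(R) = R_f + β × MRP = 5.78% + 0.6953 × 3.44% = 8.17%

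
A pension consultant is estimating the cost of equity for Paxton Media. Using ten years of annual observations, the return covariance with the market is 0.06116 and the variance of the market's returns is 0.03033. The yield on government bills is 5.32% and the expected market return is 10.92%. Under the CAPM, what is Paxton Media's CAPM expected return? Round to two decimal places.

16.61%

β = Cov(R_i, R_m) / Var(R_m) = 0.06116 / 0.03033 = 2.0165
MRP = 10.92% − 5.32% = 5.60%
E(R) = R_f + β × MRP = 5.32% + 2.0165 × 5.60% = 16.61%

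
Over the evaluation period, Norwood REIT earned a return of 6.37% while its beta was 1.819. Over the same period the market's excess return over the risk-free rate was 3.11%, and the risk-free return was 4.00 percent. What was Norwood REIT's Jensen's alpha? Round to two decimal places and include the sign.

CAPM benchmark = R_f + β(R_m − R_f) = 4.00% + 1.819 × 3.11% = 9.65709%
α = actual − benchmark = 6.37% − 9.65709% = -3.29%

-3.29%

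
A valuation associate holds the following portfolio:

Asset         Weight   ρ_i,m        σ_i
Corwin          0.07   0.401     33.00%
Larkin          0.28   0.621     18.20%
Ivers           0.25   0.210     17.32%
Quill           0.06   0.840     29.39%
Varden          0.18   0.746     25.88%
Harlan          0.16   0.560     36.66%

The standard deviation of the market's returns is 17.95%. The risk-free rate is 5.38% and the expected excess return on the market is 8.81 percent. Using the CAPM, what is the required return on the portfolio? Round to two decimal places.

β_Corwin = 0.401 × 33.00% / 17.95% = 0.7372
β_Larkin = 0.621 × 18.20% / 17.95% = 0.6296
β_Ivers = 0.210 × 17.32% / 17.95% = 0.2026
β_Quill = 0.840 × 29.39% / 17.95% = 1.3754
β_Varden = 0.746 × 25.88% / 17.95% = 1.0756
β_Harlan = 0.560 × 36.66% / 17.95% = 1.1437
β_P = Σ w_i β_i = 0.07×0.7372 + 0.28×0.6296 + 0.25×0.2026 + 0.06×1.3754 + 0.18×1.0756 + 0.16×1.1437 = 0.7377
E(R_P) = R_f + β_P × MRP = 5.38% + 0.7377 × 8.81% = 11.88%

11.88%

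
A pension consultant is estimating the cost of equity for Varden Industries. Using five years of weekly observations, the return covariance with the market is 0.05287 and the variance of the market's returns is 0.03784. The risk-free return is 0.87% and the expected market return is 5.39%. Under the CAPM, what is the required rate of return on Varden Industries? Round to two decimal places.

β = Cov(R_i, R_m) / Var(R_m) = 0.05287 / 0.03784 = 1.3972
MRP = 5.39% − 0.87% = 4.52%
E(R) = R_f + β × MRP = 0.87% + 1.3972 × 4.52% = 7.19%

7.19%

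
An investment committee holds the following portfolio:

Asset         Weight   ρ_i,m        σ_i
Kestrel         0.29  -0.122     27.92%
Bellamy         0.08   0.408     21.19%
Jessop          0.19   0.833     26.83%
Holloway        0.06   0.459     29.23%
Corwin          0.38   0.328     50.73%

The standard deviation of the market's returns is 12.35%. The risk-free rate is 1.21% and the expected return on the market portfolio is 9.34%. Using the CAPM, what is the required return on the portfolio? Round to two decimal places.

8.50%

β_Kestrel = -0.122 × 27.92% / 12.35% = -0.2758
β_Bellamy = 0.408 × 21.19% / 12.35% = 0.7000
β_Jessop = 0.833 × 26.83% / 12.35% = 1.8097
β_Holloway = 0.459 × 29.23% / 12.35% = 1.0864
β_Corwin = 0.328 × 50.73% / 12.35% = 1.3473
β_P = Σ w_i β_i = 0.29×-0.2758 + 0.08×0.7000 + 0.19×1.8097 + 0.06×1.0864 + 0.38×1.3473 = 0.8970
MRP = 9.34% − 1.21% = 8.13%
E(R_P) = R_f + β_P × MRP = 1.21% + 0.8970 × 8.13% = 8.50%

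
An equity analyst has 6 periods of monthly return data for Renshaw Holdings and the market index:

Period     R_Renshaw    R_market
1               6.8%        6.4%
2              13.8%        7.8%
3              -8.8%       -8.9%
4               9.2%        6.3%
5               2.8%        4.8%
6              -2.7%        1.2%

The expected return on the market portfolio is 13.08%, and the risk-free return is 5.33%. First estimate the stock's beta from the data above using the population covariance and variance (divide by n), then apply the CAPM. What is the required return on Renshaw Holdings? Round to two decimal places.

14.77%

Mean R_i = (6.8 + 13.8 − 8.8 + 9.2 + 2.8 − 2.7) / 6 = 3.5167%
Mean R_m = (6.4 + 7.8 − 8.9 + 6.3 + 4.8 + 1.2) / 6 = 2.9333%
Σ(R_i − R̄_i)(R_m − R̄_m) = 235.7467  ⇒  Cov = 235.7467 / 6 = 39.2911
Σ(R_m − R̄_m)² = 193.5533  ⇒  Var(R_m) = 193.5533 / 6 = 32.2589
β = Cov / Var(R_m) = 39.2911 / 32.2589 = 1.2180
MRP = 13.08% − 5.33% = 7.75%
E(R) = R_f + β × MRP = 5.33% + 1.2180 × 7.75% = 14.77%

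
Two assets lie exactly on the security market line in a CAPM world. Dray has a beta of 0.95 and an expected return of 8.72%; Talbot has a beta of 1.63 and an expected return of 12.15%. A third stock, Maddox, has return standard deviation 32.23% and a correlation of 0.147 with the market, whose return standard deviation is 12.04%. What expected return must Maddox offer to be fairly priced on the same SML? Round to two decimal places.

5.91%

MRP = (12.15% − 8.72%) / (1.63 − 0.95) = 5.0441%
R_f = 8.72% − 0.95 × 5.0441% = 3.9281%
β_Maddox = ρ·σ_i/σ_m = 0.147 × 32.23 / 12.04 = 0.3935
E(R_Maddox) = R_f + β × MRP = 3.9281% + 0.3935 × 5.0441% = 5.91%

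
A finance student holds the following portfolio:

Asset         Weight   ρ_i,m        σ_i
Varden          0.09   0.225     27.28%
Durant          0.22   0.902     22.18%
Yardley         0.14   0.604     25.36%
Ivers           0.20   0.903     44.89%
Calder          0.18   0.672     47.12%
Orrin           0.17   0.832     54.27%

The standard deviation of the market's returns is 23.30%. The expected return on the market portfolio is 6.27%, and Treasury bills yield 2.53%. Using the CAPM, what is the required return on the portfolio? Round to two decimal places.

7.12%

β_Varden = 0.225 × 27.28% / 23.30% = 0.2634
β_Durant = 0.902 × 22.18% / 23.30% = 0.8586
β_Yardley = 0.604 × 25.36% / 23.30% = 0.6574
β_Ivers = 0.903 × 44.89% / 23.30% = 1.7397
β_Calder = 0.672 × 47.12% / 23.30% = 1.3590
β_Orrin = 0.832 × 54.27% / 23.30% = 1.9379
β_P = Σ w_i β_i = 0.09×0.2634 + 0.22×0.8586 + 0.14×0.6574 + 0.20×1.7397 + 0.18×1.3590 + 0.17×1.9379 = 1.2266
MRP = 6.27% − 2.53% = 3.74%
E(R_P) = R_f + β_P × MRP = 2.53% + 1.2266 × 3.74% = 7.12%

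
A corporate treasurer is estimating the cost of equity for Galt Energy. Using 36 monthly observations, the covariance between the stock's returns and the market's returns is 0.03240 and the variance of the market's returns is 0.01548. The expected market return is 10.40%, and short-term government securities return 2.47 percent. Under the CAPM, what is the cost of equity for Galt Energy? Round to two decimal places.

β = Cov(R_i, R_m) / Var(R_m) = 0.03240 / 0.01548 = 2.0930
MRP = 10.40% − 2.47% = 7.93%
E(R) = R_f + β × MRP = 2.47% + 2.0930 × 7.93% = 19.07%

19.07%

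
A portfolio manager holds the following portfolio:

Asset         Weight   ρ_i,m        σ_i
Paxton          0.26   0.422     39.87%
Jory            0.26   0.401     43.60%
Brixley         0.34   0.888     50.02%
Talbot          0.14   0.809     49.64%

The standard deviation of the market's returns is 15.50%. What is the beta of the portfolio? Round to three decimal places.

β_Paxton = 0.422 × 39.87% / 15.50% = 1.0855
β_Jory = 0.401 × 43.60% / 15.50% = 1.1280
β_Brixley = 0.888 × 50.02% / 15.50% = 2.8657
β_Talbot = 0.809 × 49.64% / 15.50% = 2.5909
β_P = Σ w_i β_i = 0.26×1.0855 + 0.26×1.1280 + 0.34×2.8657 + 0.14×2.5909 = 1.9126

1.913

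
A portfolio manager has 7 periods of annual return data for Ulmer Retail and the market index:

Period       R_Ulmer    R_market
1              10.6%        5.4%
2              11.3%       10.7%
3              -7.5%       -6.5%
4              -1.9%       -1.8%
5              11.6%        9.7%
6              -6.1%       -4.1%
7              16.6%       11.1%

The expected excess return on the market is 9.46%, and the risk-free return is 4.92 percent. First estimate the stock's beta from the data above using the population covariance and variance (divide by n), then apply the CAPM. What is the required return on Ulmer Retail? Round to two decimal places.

17.00%

Mean R_i = (10.6 + 11.3 − 7.5 − 1.9 + 11.6 − 6.1 + 16.6) / 7 = 4.9429%
Mean R_m = (5.4 + 10.7 − 6.5 − 1.8 + 9.7 − 4.1 + 11.1) / 7 = 3.5000%
Σ(R_i − R̄_i)(R_m − R̄_m) = 431.0100  ⇒  Cov = 431.0100 / 7 = 61.5729
Σ(R_m − R̄_m)² = 337.5000  ⇒  Var(R_m) = 337.5000 / 7 = 48.2143
β = Cov / Var(R_m) = 61.5729 / 48.2143 = 1.2771
E(R) = R_f + β × MRP = 4.92% + 1.2771 × 9.46% = 17.00%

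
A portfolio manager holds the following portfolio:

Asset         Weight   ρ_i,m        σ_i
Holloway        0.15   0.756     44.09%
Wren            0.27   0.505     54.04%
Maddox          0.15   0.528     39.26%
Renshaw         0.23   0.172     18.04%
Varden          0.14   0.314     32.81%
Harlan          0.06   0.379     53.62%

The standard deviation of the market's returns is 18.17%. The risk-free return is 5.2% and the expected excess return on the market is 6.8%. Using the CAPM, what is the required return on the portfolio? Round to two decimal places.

β_Holloway = 0.756 × 44.09% / 18.17% = 1.8345
β_Wren = 0.505 × 54.04% / 18.17% = 1.5019
β_Maddox = 0.528 × 39.26% / 18.17% = 1.1409
β_Renshaw = 0.172 × 18.04% / 18.17% = 0.1708
β_Varden = 0.314 × 32.81% / 18.17% = 0.5670
β_Harlan = 0.379 × 53.62% / 18.17% = 1.1184
β_P = Σ w_i β_i = 0.15×1.8345 + 0.27×1.5019 + 0.15×1.1409 + 0.23×0.1708 + 0.14×0.5670 + 0.06×1.1184 = 1.0376
E(R_P) = R_f + β_P × MRP = 5.2% + 1.0376 × 6.8% = 12.26%

12.26%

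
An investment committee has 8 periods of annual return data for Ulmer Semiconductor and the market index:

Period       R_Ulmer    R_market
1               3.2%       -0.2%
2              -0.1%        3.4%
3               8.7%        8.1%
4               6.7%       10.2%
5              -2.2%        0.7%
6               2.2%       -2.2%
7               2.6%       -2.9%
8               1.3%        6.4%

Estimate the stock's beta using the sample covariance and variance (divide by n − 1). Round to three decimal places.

0.398

Mean R_i = (3.2 − 0.1 + 8.7 + 6.7 − 2.2 + 2.2 + 2.6 + 1.3) / 8 = 2.8000%
Mean R_m = (-0.2 + 3.4 + 8.1 + 10.2 + 0.7 − 2.2 − 2.9 + 6.4) / 8 = 2.9375%
Σ(R_i − R̄_i)(R_m − R̄_m) = 66.4300  ⇒  Cov = 66.4300 / 7 = 9.4900
Σ(R_m − R̄_m)² = 166.9188  ⇒  Var(R_m) = 166.9188 / 7 = 23.8455
β = Cov / Var(R_m) = 9.4900 / 23.8455 = 0.3980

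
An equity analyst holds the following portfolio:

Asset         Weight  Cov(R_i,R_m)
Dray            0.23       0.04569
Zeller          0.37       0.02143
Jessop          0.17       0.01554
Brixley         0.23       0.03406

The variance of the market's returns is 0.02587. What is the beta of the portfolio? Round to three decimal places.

β_Dray = 0.04569 / 0.02587 = 1.7661
β_Zeller = 0.02143 / 0.02587 = 0.8284
β_Jessop = 0.01554 / 0.02587 = 0.6007
β_Brixley = 0.03406 / 0.02587 = 1.3166
β_P = Σ w_i β_i = 0.23×1.7661 + 0.37×0.8284 + 0.17×0.6007 + 0.23×1.3166 = 1.1176

1.118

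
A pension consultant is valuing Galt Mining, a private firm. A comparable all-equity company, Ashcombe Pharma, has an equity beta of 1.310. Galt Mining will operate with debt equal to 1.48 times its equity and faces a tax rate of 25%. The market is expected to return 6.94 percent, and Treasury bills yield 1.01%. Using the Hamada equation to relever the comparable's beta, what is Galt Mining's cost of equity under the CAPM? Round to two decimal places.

β_L = β_U × [1 + (1 − t)(D/E)] = 1.310 × [1 + (1 − 0.25) × 1.48]
    = 1.310 × [1 + 0.75 × 1.48] = 1.310 × 2.1100 = 2.7641
MRP = 6.94% − 1.01% = 5.93%
E(R) = R_f + β_L × MRP = 1.01% + 2.7641 × 5.93% = 17.40%

17.40%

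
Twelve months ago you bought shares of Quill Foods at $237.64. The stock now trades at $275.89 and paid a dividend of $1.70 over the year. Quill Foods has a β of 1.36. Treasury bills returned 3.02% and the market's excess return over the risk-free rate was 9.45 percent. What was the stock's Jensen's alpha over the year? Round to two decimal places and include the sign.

Realised HPR = (P1 + D1 − P0) / P0 = (275.89 + 1.70 − 237.64) / 237.64 = 39.95 / 237.64 = 16.8111%
CAPM required = R_f + β·MRP = 3.02% + 1.36 × 9.45% = 15.8720%
α = realised − required = 16.8111% − 15.8720% = +0.94%

+0.94%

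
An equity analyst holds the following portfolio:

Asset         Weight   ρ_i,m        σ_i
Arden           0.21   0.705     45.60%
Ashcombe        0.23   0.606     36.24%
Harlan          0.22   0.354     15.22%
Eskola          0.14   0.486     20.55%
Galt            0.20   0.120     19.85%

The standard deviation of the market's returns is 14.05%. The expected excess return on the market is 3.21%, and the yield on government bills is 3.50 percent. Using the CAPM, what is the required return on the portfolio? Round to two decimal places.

6.90%

β_Arden = 0.705 × 45.60% / 14.05% = 2.2881
β_Ashcombe = 0.606 × 36.24% / 14.05% = 1.5631
β_Harlan = 0.354 × 15.22% / 14.05% = 0.3835
β_Eskola = 0.486 × 20.55% / 14.05% = 0.7108
β_Galt = 0.120 × 19.85% / 14.05% = 0.1695
β_P = Σ w_i β_i = 0.21×2.2881 + 0.23×1.5631 + 0.22×0.3835 + 0.14×0.7108 + 0.20×0.1695 = 1.0578
E(R_P) = R_f + β_P × MRP = 3.50% + 1.0578 × 3.21% = 6.90%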